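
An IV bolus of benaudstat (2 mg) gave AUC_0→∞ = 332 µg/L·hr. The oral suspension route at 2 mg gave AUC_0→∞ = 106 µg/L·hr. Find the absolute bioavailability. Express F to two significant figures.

F = 0.32

F = (AUC_ev / D_ev) / (AUC_iv / D_iv)
  = (106/2) / (332/2)
  = 53 / 166 = 0.3193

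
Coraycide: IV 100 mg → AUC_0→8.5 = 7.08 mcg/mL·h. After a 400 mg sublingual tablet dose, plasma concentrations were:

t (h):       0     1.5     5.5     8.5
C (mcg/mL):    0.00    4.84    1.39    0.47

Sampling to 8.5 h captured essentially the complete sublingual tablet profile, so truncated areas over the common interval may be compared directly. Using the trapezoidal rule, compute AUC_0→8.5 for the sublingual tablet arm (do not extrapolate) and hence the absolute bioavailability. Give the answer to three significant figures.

F = 0.667

Trapezoidal AUC_0→8.5 (sublingual tablet):
  [0→1.5]: (0.00+4.84)/2 × 1.5 = 3.63
  [1.5→5.5]: (4.84+1.39)/2 × 4 = 12.46
  [5.5→8.5]: (1.39+0.47)/2 × 3 = 2.79
  Sum = 18.88 mcg/mL·h
F = (AUC_ev/D_ev)/(AUC_iv/D_iv) = (18.88/400)/(7.08/100) = 0.0472/0.0708 = 0.6667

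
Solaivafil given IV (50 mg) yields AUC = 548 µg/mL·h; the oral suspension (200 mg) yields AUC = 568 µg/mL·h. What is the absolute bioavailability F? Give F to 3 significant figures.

F = (AUC_ev / D_ev) / (AUC_iv / D_iv)
  = (568/200) / (548/50)
  = 2.84 / 10.96 = 0.2591

F = 0.259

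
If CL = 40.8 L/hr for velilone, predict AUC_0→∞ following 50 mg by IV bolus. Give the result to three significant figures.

AUC = 1.23 mg/L·hr

AUC_0→∞ = Dose_iv / CL
        = 50 / 40.8 = 1.22549 mg/L·hr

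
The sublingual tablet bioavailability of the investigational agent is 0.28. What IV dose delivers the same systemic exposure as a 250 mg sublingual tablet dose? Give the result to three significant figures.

Systemic exposure from an extravascular dose = F × D_ev, so the equivalent IV dose is F × D_ev.
D_iv = F × D_ev = 0.28 × 250 = 70 mg

D_iv = 70.0 mg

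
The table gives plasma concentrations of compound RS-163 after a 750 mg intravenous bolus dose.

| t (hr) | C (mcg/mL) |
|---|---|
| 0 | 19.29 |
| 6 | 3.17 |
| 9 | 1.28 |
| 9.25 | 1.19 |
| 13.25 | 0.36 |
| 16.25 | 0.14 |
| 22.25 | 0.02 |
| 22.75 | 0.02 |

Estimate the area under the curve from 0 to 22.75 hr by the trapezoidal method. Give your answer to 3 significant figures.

AUC = 78.7 mcg/mL·hr

Trapezoidal AUC_0→22.75:
  [0→6]: (19.29+3.17)/2 × 6 = 67.38
  [6→9]: (3.17+1.28)/2 × 3 = 6.675
  [9→9.25]: (1.28+1.19)/2 × 0.25 = 0.30875
  [9.25→13.25]: (1.19+0.36)/2 × 4 = 3.1
  [13.25→16.25]: (0.36+0.14)/2 × 3 = 0.75
  [16.25→22.25]: (0.14+0.02)/2 × 6 = 0.48
  [22.25→22.75]: (0.02+0.02)/2 × 0.5 = 0.01
  Sum = 78.70375 mcg/mL·hr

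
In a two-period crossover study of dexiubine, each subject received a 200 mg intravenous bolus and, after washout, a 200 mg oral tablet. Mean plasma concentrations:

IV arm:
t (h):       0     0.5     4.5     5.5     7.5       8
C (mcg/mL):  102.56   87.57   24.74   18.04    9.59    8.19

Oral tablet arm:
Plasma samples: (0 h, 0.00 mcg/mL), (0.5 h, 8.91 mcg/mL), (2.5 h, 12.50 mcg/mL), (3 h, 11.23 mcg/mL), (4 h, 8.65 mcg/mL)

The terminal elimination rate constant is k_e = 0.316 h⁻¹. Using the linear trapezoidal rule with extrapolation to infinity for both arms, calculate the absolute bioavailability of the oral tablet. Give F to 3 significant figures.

Trapezoidal AUC_0→8 (IV):
  [0→0.5]: (102.56+87.57)/2 × 0.5 = 47.5325
  [0.5→4.5]: (87.57+24.74)/2 × 4 = 224.62
  [4.5→5.5]: (24.74+18.04)/2 × 1 = 21.39
  [5.5→7.5]: (18.04+9.59)/2 × 2 = 27.63
  [7.5→8]: (9.59+8.19)/2 × 0.5 = 4.445
  Sum = 325.6175 mcg/mL·h
IV tail: 8.19/0.316 = 25.918; AUC_iv,0→∞ = 325.6175 + 25.918 = 351.5355 mcg/mL·h
Trapezoidal AUC_0→4 (oral tablet):
  [0→0.5]: (0.00+8.91)/2 × 0.5 = 2.2275
  [0.5→2.5]: (8.91+12.50)/2 × 2 = 21.41
  [2.5→3]: (12.50+11.23)/2 × 0.5 = 5.9325
  [3→4]: (11.23+8.65)/2 × 1 = 9.94
  Sum = 39.51 mcg/mL·h
oral tablet tail: 8.65/0.316 = 27.373; AUC_ev,0→∞ = 39.51 + 27.373 = 66.883 mcg/mL·h
F = (AUC_ev/D_ev)/(AUC_iv/D_iv) = (66.883/200)/(351.5355/200) = 0.334415/1.7576775 = 0.1903

F = 0.190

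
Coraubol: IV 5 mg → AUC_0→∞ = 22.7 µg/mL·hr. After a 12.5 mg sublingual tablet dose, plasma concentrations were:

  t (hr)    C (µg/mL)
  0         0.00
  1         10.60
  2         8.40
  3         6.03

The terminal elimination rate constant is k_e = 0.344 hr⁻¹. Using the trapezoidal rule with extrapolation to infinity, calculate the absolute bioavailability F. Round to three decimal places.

F = 0.697

Trapezoidal AUC_0→3 (sublingual tablet):
  [0→1]: (0.00+10.60)/2 × 1 = 5.3
  [1→2]: (10.60+8.40)/2 × 1 = 9.5
  [2→3]: (8.40+6.03)/2 × 1 = 7.215
  Sum = 22.015 µg/mL·hr
Tail: C_last/k_e = 6.03/0.344 = 17.529
AUC_0→∞ (sublingual tablet) = 22.015 + 17.529 = 39.544 µg/mL·hr
F = (AUC_ev/D_ev)/(AUC_iv/D_iv) = (39.544/12.5)/(22.7/5) = 3.16352/4.54 = 0.6968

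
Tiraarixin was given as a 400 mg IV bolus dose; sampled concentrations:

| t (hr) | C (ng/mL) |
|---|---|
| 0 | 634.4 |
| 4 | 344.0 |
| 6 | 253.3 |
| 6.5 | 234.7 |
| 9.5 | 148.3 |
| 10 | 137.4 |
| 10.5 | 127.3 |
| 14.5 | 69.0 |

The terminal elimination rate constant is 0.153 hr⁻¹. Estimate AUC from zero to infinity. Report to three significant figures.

Trapezoidal AUC_0→14.5:
  [0→4]: (634.4+344.0)/2 × 4 = 1956.8
  [4→6]: (344.0+253.3)/2 × 2 = 597.3
  [6→6.5]: (253.3+234.7)/2 × 0.5 = 122.0
  [6.5→9.5]: (234.7+148.3)/2 × 3 = 574.5
  [9.5→10]: (148.3+137.4)/2 × 0.5 = 71.425
  [10→10.5]: (137.4+127.3)/2 × 0.5 = 66.175
  [10.5→14.5]: (127.3+69.0)/2 × 4 = 392.6
  Sum = 3780.8 ng/mL·hr
Extrapolated tail: C_last / k_e = 69.0 / 0.153 = 450.980
AUC_0→∞ = 3780.8 + 450.980 = 4231.78 ng/mL·hr

AUC = 4230 ng/mL·hr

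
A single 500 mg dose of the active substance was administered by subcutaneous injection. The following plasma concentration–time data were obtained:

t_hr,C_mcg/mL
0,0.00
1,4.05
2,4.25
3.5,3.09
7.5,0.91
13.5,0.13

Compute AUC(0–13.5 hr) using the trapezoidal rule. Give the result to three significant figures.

Trapezoidal AUC_0→13.5:
  [0→1]: (0.00+4.05)/2 × 1 = 2.025
  [1→2]: (4.05+4.25)/2 × 1 = 4.15
  [2→3.5]: (4.25+3.09)/2 × 1.5 = 5.505
  [3.5→7.5]: (3.09+0.91)/2 × 4 = 8.0
  [7.5→13.5]: (0.91+0.13)/2 × 6 = 3.12
  Sum = 22.8 mcg/mL·hr

AUC = 22.8 mcg/mL·hr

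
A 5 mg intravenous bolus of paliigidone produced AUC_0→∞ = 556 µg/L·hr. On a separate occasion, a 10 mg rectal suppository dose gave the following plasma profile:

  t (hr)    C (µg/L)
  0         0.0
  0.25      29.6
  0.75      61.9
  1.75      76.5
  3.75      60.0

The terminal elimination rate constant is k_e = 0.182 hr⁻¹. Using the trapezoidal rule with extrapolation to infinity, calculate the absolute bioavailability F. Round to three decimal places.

F = 0.505

Trapezoidal AUC_0→3.75 (rectal suppository):
  [0→0.25]: (0.0+29.6)/2 × 0.25 = 3.7
  [0.25→0.75]: (29.6+61.9)/2 × 0.5 = 22.875
  [0.75→1.75]: (61.9+76.5)/2 × 1 = 69.2
  [1.75→3.75]: (76.5+60.0)/2 × 2 = 136.5
  Sum = 232.275 µg/L·hr
Tail: C_last/k_e = 60.0/0.182 = 329.670
AUC_0→∞ (rectal suppository) = 232.275 + 329.670 = 561.945 µg/L·hr
F = (AUC_ev/D_ev)/(AUC_iv/D_iv) = (561.945/10)/(556/5) = 56.1945/111.2 = 0.5053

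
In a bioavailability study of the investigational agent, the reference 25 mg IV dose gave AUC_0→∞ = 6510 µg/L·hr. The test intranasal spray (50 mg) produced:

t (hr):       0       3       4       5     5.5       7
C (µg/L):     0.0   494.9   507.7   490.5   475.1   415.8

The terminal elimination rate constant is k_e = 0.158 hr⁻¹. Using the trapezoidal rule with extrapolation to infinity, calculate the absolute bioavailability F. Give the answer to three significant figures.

Trapezoidal AUC_0→7 (intranasal spray):
  [0→3]: (0.0+494.9)/2 × 3 = 742.35
  [3→4]: (494.9+507.7)/2 × 1 = 501.3
  [4→5]: (507.7+490.5)/2 × 1 = 499.1
  [5→5.5]: (490.5+475.1)/2 × 0.5 = 241.4
  [5.5→7]: (475.1+415.8)/2 × 1.5 = 668.175
  Sum = 2652.325 µg/L·hr
Tail: C_last/k_e = 415.8/0.158 = 2631.646
AUC_0→∞ (intranasal spray) = 2652.325 + 2631.646 = 5283.971 µg/L·hr
F = (AUC_ev/D_ev)/(AUC_iv/D_iv) = (5283.971/50)/(6510/25) = 105.67942/260.4 = 0.4058

F = 0.406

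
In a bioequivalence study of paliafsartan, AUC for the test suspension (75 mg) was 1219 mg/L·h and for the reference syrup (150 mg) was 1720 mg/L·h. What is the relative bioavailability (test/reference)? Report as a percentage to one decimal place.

F_rel = 141.7%

F_rel = (AUC_test/D_test) / (AUC_ref/D_ref)
      = (1219/75) / (1720/150)
      = 16.2533 / 11.4667 = 1.4174 = 141.74%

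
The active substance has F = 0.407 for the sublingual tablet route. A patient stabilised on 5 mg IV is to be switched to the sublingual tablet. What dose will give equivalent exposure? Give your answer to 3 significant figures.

For equal systemic exposure: F × D_ev = D_iv
D_ev = D_iv / F = 5 / 0.407 = 12.285 mg

D_sublingual = 12.3 mg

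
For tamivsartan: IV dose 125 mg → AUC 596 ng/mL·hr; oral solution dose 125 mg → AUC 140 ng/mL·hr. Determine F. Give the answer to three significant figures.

F = (AUC_ev / D_ev) / (AUC_iv / D_iv)
  = (140/125) / (596/125)
  = 1.12 / 4.768 = 0.2349

F = 0.235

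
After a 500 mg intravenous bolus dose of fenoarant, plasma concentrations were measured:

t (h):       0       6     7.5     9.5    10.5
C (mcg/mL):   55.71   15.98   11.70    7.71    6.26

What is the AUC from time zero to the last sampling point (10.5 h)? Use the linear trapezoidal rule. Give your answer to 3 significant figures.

AUC = 262 mcg/mL·h

Trapezoidal AUC_0→10.5:
  [0→6]: (55.71+15.98)/2 × 6 = 215.07
  [6→7.5]: (15.98+11.70)/2 × 1.5 = 20.76
  [7.5→9.5]: (11.70+7.71)/2 × 2 = 19.41
  [9.5→10.5]: (7.71+6.26)/2 × 1 = 6.985
  Sum = 262.225 mcg/mL·h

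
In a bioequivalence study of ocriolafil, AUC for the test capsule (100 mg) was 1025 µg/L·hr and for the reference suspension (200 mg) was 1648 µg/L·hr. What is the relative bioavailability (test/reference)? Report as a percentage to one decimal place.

F_rel = 124.4%

F_rel = (AUC_test/D_test) / (AUC_ref/D_ref)
      = (1025/100) / (1648/200)
      = 10.25 / 8.24 = 1.2439 = 124.39%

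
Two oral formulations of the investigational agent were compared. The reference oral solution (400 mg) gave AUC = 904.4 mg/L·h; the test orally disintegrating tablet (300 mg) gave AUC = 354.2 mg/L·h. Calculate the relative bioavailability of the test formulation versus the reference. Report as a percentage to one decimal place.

F_rel = (AUC_test/D_test) / (AUC_ref/D_ref)
      = (354.2/300) / (904.4/400)
      = 1.18067 / 2.261 = 0.5222 = 52.22%

F_rel = 52.2%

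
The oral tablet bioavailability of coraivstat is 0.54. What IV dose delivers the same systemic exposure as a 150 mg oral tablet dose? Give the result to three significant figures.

D_iv = 81.0 mg

Systemic exposure from an extravascular dose = F × D_ev, so the equivalent IV dose is F × D_ev.
D_iv = F × D_ev = 0.54 × 150 = 81 mg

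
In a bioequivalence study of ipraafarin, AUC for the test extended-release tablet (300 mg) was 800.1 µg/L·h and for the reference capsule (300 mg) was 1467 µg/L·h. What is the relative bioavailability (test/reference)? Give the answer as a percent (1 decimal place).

F_rel = (AUC_test/D_test) / (AUC_ref/D_ref)
      = (800.1/300) / (1467/300)
      = 2.667 / 4.89 = 0.5454 = 54.54%

F_rel = 54.5%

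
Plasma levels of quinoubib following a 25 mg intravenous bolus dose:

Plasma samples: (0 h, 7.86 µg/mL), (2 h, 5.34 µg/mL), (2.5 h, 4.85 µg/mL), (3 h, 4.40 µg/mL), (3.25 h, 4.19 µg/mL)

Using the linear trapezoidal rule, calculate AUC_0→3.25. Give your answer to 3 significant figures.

AUC = 19.1 µg/mL·h

Trapezoidal AUC_0→3.25:
  [0→2]: (7.86+5.34)/2 × 2 = 13.2
  [2→2.5]: (5.34+4.85)/2 × 0.5 = 2.5475
  [2.5→3]: (4.85+4.40)/2 × 0.5 = 2.3125
  [3→3.25]: (4.40+4.19)/2 × 0.25 = 1.07375
  Sum = 19.13375 µg/mL·h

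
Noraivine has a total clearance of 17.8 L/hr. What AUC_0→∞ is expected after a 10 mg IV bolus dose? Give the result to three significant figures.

AUC_0→∞ = Dose_iv / CL
        = 10 / 17.8 = 0.561798 mg/L·hr

AUC = 0.562 mg/L·hr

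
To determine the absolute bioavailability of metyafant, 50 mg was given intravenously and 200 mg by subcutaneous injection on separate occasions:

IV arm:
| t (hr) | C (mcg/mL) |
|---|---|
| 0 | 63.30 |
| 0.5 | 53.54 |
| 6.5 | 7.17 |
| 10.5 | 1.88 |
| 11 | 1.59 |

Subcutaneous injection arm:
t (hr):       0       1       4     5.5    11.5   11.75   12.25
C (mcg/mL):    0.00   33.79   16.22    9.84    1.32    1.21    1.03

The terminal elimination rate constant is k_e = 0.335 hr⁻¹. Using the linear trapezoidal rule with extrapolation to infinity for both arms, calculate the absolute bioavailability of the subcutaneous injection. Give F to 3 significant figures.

Trapezoidal AUC_0→11 (IV):
  [0→0.5]: (63.30+53.54)/2 × 0.5 = 29.21
  [0.5→6.5]: (53.54+7.17)/2 × 6 = 182.13
  [6.5→10.5]: (7.17+1.88)/2 × 4 = 18.1
  [10.5→11]: (1.88+1.59)/2 × 0.5 = 0.8675
  Sum = 230.3075 mcg/mL·hr
IV tail: 1.59/0.335 = 4.746; AUC_iv,0→∞ = 230.3075 + 4.746 = 235.0535 mcg/mL·hr
Trapezoidal AUC_0→12.25 (subcutaneous injection):
  [0→1]: (0.00+33.79)/2 × 1 = 16.895
  [1→4]: (33.79+16.22)/2 × 3 = 75.015
  [4→5.5]: (16.22+9.84)/2 × 1.5 = 19.545
  [5.5→11.5]: (9.84+1.32)/2 × 6 = 33.48
  [11.5→11.75]: (1.32+1.21)/2 × 0.25 = 0.31625
  [11.75→12.25]: (1.21+1.03)/2 × 0.5 = 0.56
  Sum = 145.81125 mcg/mL·hr
subcutaneous injection tail: 1.03/0.335 = 3.075; AUC_ev,0→∞ = 145.81125 + 3.075 = 148.88625 mcg/mL·hr
F = (AUC_ev/D_ev)/(AUC_iv/D_iv) = (148.88625/200)/(235.0535/50) = 0.74443125/4.70107 = 0.1584

F = 0.158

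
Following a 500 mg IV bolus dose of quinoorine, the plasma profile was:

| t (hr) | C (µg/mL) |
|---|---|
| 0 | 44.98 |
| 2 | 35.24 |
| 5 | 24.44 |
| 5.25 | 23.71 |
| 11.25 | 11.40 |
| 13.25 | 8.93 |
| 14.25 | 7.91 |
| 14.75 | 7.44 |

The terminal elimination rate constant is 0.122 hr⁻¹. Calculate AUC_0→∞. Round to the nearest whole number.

AUC = 375 µg/mL·hr

Trapezoidal AUC_0→14.75:
  [0→2]: (44.98+35.24)/2 × 2 = 80.22
  [2→5]: (35.24+24.44)/2 × 3 = 89.52
  [5→5.25]: (24.44+23.71)/2 × 0.25 = 6.01875
  [5.25→11.25]: (23.71+11.40)/2 × 6 = 105.33
  [11.25→13.25]: (11.40+8.93)/2 × 2 = 20.33
  [13.25→14.25]: (8.93+7.91)/2 × 1 = 8.42
  [14.25→14.75]: (7.91+7.44)/2 × 0.5 = 3.8375
  Sum = 313.67625 µg/mL·hr
Extrapolated tail: C_last / k_e = 7.44 / 0.122 = 60.984
AUC_0→∞ = 313.67625 + 60.984 = 374.66025 µg/mL·hr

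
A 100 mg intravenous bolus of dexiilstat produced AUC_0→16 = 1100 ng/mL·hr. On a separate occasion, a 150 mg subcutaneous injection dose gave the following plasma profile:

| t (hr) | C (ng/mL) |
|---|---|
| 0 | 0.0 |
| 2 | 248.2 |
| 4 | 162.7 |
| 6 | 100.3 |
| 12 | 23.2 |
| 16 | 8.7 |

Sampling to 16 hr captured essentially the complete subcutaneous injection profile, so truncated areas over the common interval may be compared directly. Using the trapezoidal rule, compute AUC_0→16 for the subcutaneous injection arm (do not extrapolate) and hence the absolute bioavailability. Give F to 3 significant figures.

F = 0.822

Trapezoidal AUC_0→16 (subcutaneous injection):
  [0→2]: (0.0+248.2)/2 × 2 = 248.2
  [2→4]: (248.2+162.7)/2 × 2 = 410.9
  [4→6]: (162.7+100.3)/2 × 2 = 263.0
  [6→12]: (100.3+23.2)/2 × 6 = 370.5
  [12→16]: (23.2+8.7)/2 × 4 = 63.8
  Sum = 1356.4 ng/mL·hr
F = (AUC_ev/D_ev)/(AUC_iv/D_iv) = (1356.4/150)/(1100/100) = 9.04267/11 = 0.8221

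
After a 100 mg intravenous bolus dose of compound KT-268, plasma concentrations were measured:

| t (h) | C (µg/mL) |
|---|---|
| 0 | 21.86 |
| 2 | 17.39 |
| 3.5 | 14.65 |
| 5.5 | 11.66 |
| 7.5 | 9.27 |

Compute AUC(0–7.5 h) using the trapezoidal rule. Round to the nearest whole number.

Trapezoidal AUC_0→7.5:
  [0→2]: (21.86+17.39)/2 × 2 = 39.25
  [2→3.5]: (17.39+14.65)/2 × 1.5 = 24.03
  [3.5→5.5]: (14.65+11.66)/2 × 2 = 26.31
  [5.5→7.5]: (11.66+9.27)/2 × 2 = 20.93
  Sum = 110.52 µg/mL·h

AUC = 111 µg/mL·h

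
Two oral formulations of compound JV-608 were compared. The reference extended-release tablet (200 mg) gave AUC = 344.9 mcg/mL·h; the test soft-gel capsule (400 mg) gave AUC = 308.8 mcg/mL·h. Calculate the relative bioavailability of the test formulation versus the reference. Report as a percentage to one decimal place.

F_rel = (AUC_test/D_test) / (AUC_ref/D_ref)
      = (308.8/400) / (344.9/200)
      = 0.772 / 1.7245 = 0.4477 = 44.77%

F_rel = 44.8%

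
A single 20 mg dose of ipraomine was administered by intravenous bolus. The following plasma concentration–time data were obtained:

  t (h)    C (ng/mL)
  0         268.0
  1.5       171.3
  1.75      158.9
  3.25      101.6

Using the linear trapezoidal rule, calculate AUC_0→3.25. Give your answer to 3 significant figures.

Trapezoidal AUC_0→3.25:
  [0→1.5]: (268.0+171.3)/2 × 1.5 = 329.475
  [1.5→1.75]: (171.3+158.9)/2 × 0.25 = 41.275
  [1.75→3.25]: (158.9+101.6)/2 × 1.5 = 195.375
  Sum = 566.125 ng/mL·h

AUC = 566 ng/mL·h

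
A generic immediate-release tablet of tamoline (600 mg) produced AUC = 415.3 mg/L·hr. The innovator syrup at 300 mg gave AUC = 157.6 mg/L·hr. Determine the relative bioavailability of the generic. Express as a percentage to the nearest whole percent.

F_rel = 132%

F_rel = (AUC_test/D_test) / (AUC_ref/D_ref)
      = (415.3/600) / (157.6/300)
      = 0.692167 / 0.525333 = 1.3176 = 131.76%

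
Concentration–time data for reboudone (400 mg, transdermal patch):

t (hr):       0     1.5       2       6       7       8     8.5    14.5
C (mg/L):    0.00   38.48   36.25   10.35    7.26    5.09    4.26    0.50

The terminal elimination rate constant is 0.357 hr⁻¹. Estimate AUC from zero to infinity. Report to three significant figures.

Trapezoidal AUC_0→14.5:
  [0→1.5]: (0.00+38.48)/2 × 1.5 = 28.86
  [1.5→2]: (38.48+36.25)/2 × 0.5 = 18.6825
  [2→6]: (36.25+10.35)/2 × 4 = 93.2
  [6→7]: (10.35+7.26)/2 × 1 = 8.805
  [7→8]: (7.26+5.09)/2 × 1 = 6.175
  [8→8.5]: (5.09+4.26)/2 × 0.5 = 2.3375
  [8.5→14.5]: (4.26+0.50)/2 × 6 = 14.28
  Sum = 172.34 mg/L·hr
Extrapolated tail: C_last / k_e = 0.50 / 0.357 = 1.401
AUC_0→∞ = 172.34 + 1.401 = 173.741 mg/L·hr

AUC = 174 mg/L·hr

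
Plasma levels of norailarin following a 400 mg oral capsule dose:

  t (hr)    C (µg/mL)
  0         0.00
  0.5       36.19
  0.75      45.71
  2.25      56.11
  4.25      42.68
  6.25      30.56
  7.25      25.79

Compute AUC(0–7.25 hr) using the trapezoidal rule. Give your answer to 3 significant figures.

AUC = 296 µg/mL·hr

Trapezoidal AUC_0→7.25:
  [0→0.5]: (0.00+36.19)/2 × 0.5 = 9.0475
  [0.5→0.75]: (36.19+45.71)/2 × 0.25 = 10.2375
  [0.75→2.25]: (45.71+56.11)/2 × 1.5 = 76.365
  [2.25→4.25]: (56.11+42.68)/2 × 2 = 98.79
  [4.25→6.25]: (42.68+30.56)/2 × 2 = 73.24
  [6.25→7.25]: (30.56+25.79)/2 × 1 = 28.175
  Sum = 295.855 µg/mL·hr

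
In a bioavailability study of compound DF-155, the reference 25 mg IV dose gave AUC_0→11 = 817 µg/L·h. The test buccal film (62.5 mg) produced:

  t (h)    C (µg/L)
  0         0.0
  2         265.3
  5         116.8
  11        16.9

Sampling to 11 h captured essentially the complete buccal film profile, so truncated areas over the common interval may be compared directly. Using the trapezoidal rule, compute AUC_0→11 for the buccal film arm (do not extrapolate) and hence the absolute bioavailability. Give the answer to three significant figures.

F = 0.607

Trapezoidal AUC_0→11 (buccal film):
  [0→2]: (0.0+265.3)/2 × 2 = 265.3
  [2→5]: (265.3+116.8)/2 × 3 = 573.15
  [5→11]: (116.8+16.9)/2 × 6 = 401.1
  Sum = 1239.55 µg/L·h
F = (AUC_ev/D_ev)/(AUC_iv/D_iv) = (1239.55/62.5)/(817/25) = 19.8328/32.68 = 0.6069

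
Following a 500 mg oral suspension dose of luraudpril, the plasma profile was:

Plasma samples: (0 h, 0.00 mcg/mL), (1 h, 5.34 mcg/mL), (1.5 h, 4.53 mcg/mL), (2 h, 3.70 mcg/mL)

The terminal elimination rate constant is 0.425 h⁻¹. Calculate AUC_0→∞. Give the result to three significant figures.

Trapezoidal AUC_0→2:
  [0→1]: (0.00+5.34)/2 × 1 = 2.67
  [1→1.5]: (5.34+4.53)/2 × 0.5 = 2.4675
  [1.5→2]: (4.53+3.70)/2 × 0.5 = 2.0575
  Sum = 7.195 mcg/mL·h
Extrapolated tail: C_last / k_e = 3.70 / 0.425 = 8.706
AUC_0→∞ = 7.195 + 8.706 = 15.901 mcg/mL·h

AUC = 15.9 mcg/mL·h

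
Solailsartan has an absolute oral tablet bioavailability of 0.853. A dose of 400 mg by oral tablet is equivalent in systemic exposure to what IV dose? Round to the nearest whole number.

Systemic exposure from an extravascular dose = F × D_ev, so the equivalent IV dose is F × D_ev.
D_iv = F × D_ev = 0.853 × 400 = 341.2 mg

D_iv = 341 mg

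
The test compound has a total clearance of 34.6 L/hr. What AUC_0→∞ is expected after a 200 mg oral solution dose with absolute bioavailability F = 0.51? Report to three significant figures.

AUC_0→∞ = F × Dose / CL
        = 0.51 × 200 / 34.6 = 2.94798 mg/L·hr

AUC = 2.95 mg/L·hr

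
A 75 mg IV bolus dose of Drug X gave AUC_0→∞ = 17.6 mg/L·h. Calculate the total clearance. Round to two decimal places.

CL = Dose_iv / AUC_0→∞
   = 75 / 17.6 = 4.26136 L/h

CL = 4.26 L/h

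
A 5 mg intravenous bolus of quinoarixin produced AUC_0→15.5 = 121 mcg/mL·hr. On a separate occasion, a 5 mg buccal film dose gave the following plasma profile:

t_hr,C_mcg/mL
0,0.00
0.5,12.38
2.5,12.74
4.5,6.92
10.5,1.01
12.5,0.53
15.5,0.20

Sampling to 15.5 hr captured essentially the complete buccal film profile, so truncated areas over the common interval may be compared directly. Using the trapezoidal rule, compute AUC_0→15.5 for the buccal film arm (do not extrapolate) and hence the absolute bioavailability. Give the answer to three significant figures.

Trapezoidal AUC_0→15.5 (buccal film):
  [0→0.5]: (0.00+12.38)/2 × 0.5 = 3.095
  [0.5→2.5]: (12.38+12.74)/2 × 2 = 25.12
  [2.5→4.5]: (12.74+6.92)/2 × 2 = 19.66
  [4.5→10.5]: (6.92+1.01)/2 × 6 = 23.79
  [10.5→12.5]: (1.01+0.53)/2 × 2 = 1.54
  [12.5→15.5]: (0.53+0.20)/2 × 3 = 1.095
  Sum = 74.3 mcg/mL·hr
F = (AUC_ev/D_ev)/(AUC_iv/D_iv) = (74.3/5)/(121/5) = 14.86/24.2 = 0.6140

F = 0.614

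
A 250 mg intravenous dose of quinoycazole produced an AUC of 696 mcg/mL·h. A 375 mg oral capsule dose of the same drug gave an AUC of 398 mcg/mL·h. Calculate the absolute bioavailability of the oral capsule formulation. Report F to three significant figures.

F = 0.381

F = (AUC_ev / D_ev) / (AUC_iv / D_iv)
  = (398/375) / (696/250)
  = 1.06133 / 2.784 = 0.3812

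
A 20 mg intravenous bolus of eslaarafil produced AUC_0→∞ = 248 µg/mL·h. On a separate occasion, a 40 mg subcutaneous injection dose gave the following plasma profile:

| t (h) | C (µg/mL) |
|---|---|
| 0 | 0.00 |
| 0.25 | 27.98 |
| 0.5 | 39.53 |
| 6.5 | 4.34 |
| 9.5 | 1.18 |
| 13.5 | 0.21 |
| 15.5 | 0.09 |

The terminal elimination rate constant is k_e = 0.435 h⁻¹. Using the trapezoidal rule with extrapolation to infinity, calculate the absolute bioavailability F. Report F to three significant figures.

F = 0.313

Trapezoidal AUC_0→15.5 (subcutaneous injection):
  [0→0.25]: (0.00+27.98)/2 × 0.25 = 3.4975
  [0.25→0.5]: (27.98+39.53)/2 × 0.25 = 8.43875
  [0.5→6.5]: (39.53+4.34)/2 × 6 = 131.61
  [6.5→9.5]: (4.34+1.18)/2 × 3 = 8.28
  [9.5→13.5]: (1.18+0.21)/2 × 4 = 2.78
  [13.5→15.5]: (0.21+0.09)/2 × 2 = 0.3
  Sum = 154.90625 µg/mL·h
Tail: C_last/k_e = 0.09/0.435 = 0.207
AUC_0→∞ (subcutaneous injection) = 154.90625 + 0.207 = 155.11325 µg/mL·h
F = (AUC_ev/D_ev)/(AUC_iv/D_iv) = (155.11325/40)/(248/20) = 3.87783/12.4 = 0.3127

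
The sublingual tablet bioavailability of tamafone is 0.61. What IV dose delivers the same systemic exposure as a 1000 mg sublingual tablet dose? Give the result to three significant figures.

Systemic exposure from an extravascular dose = F × D_ev, so the equivalent IV dose is F × D_ev.
D_iv = F × D_ev = 0.61 × 1000 = 610 mg

D_iv = 610 mg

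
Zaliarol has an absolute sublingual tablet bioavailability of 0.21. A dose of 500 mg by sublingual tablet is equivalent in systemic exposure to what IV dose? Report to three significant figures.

Systemic exposure from an extravascular dose = F × D_ev, so the equivalent IV dose is F × D_ev.
D_iv = F × D_ev = 0.21 × 500 = 105 mg

D_iv = 105 mg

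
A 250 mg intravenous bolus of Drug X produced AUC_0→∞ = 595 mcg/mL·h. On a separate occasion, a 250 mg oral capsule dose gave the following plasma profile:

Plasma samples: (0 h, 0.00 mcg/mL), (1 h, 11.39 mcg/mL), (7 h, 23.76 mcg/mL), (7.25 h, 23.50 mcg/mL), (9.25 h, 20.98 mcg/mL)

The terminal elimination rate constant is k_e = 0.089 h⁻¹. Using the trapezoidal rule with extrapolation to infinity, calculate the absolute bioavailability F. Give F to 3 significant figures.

Trapezoidal AUC_0→9.25 (oral capsule):
  [0→1]: (0.00+11.39)/2 × 1 = 5.695
  [1→7]: (11.39+23.76)/2 × 6 = 105.45
  [7→7.25]: (23.76+23.50)/2 × 0.25 = 5.9075
  [7.25→9.25]: (23.50+20.98)/2 × 2 = 44.48
  Sum = 161.5325 mcg/mL·h
Tail: C_last/k_e = 20.98/0.089 = 235.730
AUC_0→∞ (oral capsule) = 161.5325 + 235.730 = 397.2625 mcg/mL·h
F = (AUC_ev/D_ev)/(AUC_iv/D_iv) = (397.2625/250)/(595/250) = 1.58905/2.38 = 0.6677

F = 0.668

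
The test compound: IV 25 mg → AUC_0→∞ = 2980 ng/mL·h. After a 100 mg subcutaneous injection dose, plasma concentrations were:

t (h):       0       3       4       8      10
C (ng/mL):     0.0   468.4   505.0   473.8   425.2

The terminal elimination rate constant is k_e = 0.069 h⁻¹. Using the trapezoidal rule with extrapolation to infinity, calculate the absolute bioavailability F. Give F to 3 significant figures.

Trapezoidal AUC_0→10 (subcutaneous injection):
  [0→3]: (0.0+468.4)/2 × 3 = 702.6
  [3→4]: (468.4+505.0)/2 × 1 = 486.7
  [4→8]: (505.0+473.8)/2 × 4 = 1957.6
  [8→10]: (473.8+425.2)/2 × 2 = 899.0
  Sum = 4045.9 ng/mL·h
Tail: C_last/k_e = 425.2/0.069 = 6162.319
AUC_0→∞ (subcutaneous injection) = 4045.9 + 6162.319 = 10208.219 ng/mL·h
F = (AUC_ev/D_ev)/(AUC_iv/D_iv) = (10208.219/100)/(2980/25) = 102.08219/119.2 = 0.8564

F = 0.856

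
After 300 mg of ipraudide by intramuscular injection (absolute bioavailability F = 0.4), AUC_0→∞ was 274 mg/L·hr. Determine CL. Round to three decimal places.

CL = F × Dose / AUC_0→∞
   = 0.4 × 300 / 274 = 0.437956 L/hr

CL = 0.438 L/hr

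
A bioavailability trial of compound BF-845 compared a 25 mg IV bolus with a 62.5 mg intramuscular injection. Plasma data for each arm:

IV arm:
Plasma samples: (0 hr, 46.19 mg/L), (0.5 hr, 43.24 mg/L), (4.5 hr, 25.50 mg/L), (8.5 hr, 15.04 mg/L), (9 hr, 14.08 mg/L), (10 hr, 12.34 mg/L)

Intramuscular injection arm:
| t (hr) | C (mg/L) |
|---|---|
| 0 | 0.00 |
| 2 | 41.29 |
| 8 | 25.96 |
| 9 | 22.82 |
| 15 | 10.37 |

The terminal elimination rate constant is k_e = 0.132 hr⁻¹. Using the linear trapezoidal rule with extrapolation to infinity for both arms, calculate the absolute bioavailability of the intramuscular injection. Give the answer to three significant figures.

Trapezoidal AUC_0→10 (IV):
  [0→0.5]: (46.19+43.24)/2 × 0.5 = 22.3575
  [0.5→4.5]: (43.24+25.50)/2 × 4 = 137.48
  [4.5→8.5]: (25.50+15.04)/2 × 4 = 81.08
  [8.5→9]: (15.04+14.08)/2 × 0.5 = 7.28
  [9→10]: (14.08+12.34)/2 × 1 = 13.21
  Sum = 261.4075 mg/L·hr
IV tail: 12.34/0.132 = 93.485; AUC_iv,0→∞ = 261.4075 + 93.485 = 354.8925 mg/L·hr
Trapezoidal AUC_0→15 (intramuscular injection):
  [0→2]: (0.00+41.29)/2 × 2 = 41.29
  [2→8]: (41.29+25.96)/2 × 6 = 201.75
  [8→9]: (25.96+22.82)/2 × 1 = 24.39
  [9→15]: (22.82+10.37)/2 × 6 = 99.57
  Sum = 367.0 mg/L·hr
intramuscular injection tail: 10.37/0.132 = 78.561; AUC_ev,0→∞ = 367.0 + 78.561 = 445.561 mg/L·hr
F = (AUC_ev/D_ev)/(AUC_iv/D_iv) = (445.561/62.5)/(354.8925/25) = 7.128976/14.1957 = 0.5022

F = 0.502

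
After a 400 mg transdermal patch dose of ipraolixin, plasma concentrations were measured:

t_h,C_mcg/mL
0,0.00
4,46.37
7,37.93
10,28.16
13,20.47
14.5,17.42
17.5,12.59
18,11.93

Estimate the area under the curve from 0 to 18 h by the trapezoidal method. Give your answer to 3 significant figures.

AUC = 471 mcg/mL·h

Trapezoidal AUC_0→18:
  [0→4]: (0.00+46.37)/2 × 4 = 92.74
  [4→7]: (46.37+37.93)/2 × 3 = 126.45
  [7→10]: (37.93+28.16)/2 × 3 = 99.135
  [10→13]: (28.16+20.47)/2 × 3 = 72.945
  [13→14.5]: (20.47+17.42)/2 × 1.5 = 28.4175
  [14.5→17.5]: (17.42+12.59)/2 × 3 = 45.015
  [17.5→18]: (12.59+11.93)/2 × 0.5 = 6.13
  Sum = 470.8325 mcg/mL·h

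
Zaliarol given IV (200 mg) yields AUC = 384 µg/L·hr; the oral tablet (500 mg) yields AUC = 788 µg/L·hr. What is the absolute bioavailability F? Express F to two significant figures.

F = 0.82

F = (AUC_ev / D_ev) / (AUC_iv / D_iv)
  = (788/500) / (384/200)
  = 1.576 / 1.92 = 0.8208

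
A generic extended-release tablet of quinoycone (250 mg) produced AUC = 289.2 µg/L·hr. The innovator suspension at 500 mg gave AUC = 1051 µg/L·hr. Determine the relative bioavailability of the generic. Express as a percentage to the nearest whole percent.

F_rel = (AUC_test/D_test) / (AUC_ref/D_ref)
      = (289.2/250) / (1051/500)
      = 1.1568 / 2.102 = 0.5503 = 55.03%

F_rel = 55%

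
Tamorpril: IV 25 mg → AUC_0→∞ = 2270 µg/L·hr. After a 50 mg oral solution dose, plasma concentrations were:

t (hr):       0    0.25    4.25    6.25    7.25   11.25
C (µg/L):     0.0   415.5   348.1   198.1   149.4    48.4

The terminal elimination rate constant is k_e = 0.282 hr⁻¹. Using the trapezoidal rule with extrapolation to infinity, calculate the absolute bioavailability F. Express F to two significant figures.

F = 0.63

Trapezoidal AUC_0→11.25 (oral solution):
  [0→0.25]: (0.0+415.5)/2 × 0.25 = 51.9375
  [0.25→4.25]: (415.5+348.1)/2 × 4 = 1527.2
  [4.25→6.25]: (348.1+198.1)/2 × 2 = 546.2
  [6.25→7.25]: (198.1+149.4)/2 × 1 = 173.75
  [7.25→11.25]: (149.4+48.4)/2 × 4 = 395.6
  Sum = 2694.6875 µg/L·hr
Tail: C_last/k_e = 48.4/0.282 = 171.631
AUC_0→∞ (oral solution) = 2694.6875 + 171.631 = 2866.3185 µg/L·hr
F = (AUC_ev/D_ev)/(AUC_iv/D_iv) = (2866.3185/50)/(2270/25) = 57.32637/90.8 = 0.6313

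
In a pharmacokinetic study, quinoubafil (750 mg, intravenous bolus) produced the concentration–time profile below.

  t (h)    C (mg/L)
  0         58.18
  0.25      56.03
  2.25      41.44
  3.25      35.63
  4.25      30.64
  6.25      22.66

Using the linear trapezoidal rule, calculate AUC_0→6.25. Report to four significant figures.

Trapezoidal AUC_0→6.25:
  [0→0.25]: (58.18+56.03)/2 × 0.25 = 14.27625
  [0.25→2.25]: (56.03+41.44)/2 × 2 = 97.47
  [2.25→3.25]: (41.44+35.63)/2 × 1 = 38.535
  [3.25→4.25]: (35.63+30.64)/2 × 1 = 33.135
  [4.25→6.25]: (30.64+22.66)/2 × 2 = 53.3
  Sum = 236.71625 mg/L·h

AUC = 236.7 mg/L·h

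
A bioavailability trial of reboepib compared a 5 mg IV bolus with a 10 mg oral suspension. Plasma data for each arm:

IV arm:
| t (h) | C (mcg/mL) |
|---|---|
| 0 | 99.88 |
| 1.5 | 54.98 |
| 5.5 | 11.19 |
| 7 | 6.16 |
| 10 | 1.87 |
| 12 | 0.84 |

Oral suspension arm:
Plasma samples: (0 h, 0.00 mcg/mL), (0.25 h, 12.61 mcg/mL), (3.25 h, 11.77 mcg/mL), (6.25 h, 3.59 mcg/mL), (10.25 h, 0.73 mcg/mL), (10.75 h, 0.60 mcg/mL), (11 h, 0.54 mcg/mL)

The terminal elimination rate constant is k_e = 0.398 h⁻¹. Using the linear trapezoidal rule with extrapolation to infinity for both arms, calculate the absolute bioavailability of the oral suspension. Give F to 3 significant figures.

Trapezoidal AUC_0→12 (IV):
  [0→1.5]: (99.88+54.98)/2 × 1.5 = 116.145
  [1.5→5.5]: (54.98+11.19)/2 × 4 = 132.34
  [5.5→7]: (11.19+6.16)/2 × 1.5 = 13.0125
  [7→10]: (6.16+1.87)/2 × 3 = 12.045
  [10→12]: (1.87+0.84)/2 × 2 = 2.71
  Sum = 276.2525 mcg/mL·h
IV tail: 0.84/0.398 = 2.111; AUC_iv,0→∞ = 276.2525 + 2.111 = 278.3635 mcg/mL·h
Trapezoidal AUC_0→11 (oral suspension):
  [0→0.25]: (0.00+12.61)/2 × 0.25 = 1.57625
  [0.25→3.25]: (12.61+11.77)/2 × 3 = 36.57
  [3.25→6.25]: (11.77+3.59)/2 × 3 = 23.04
  [6.25→10.25]: (3.59+0.73)/2 × 4 = 8.64
  [10.25→10.75]: (0.73+0.60)/2 × 0.5 = 0.3325
  [10.75→11]: (0.60+0.54)/2 × 0.25 = 0.1425
  Sum = 70.30125 mcg/mL·h
oral suspension tail: 0.54/0.398 = 1.357; AUC_ev,0→∞ = 70.30125 + 1.357 = 71.65825 mcg/mL·h
F = (AUC_ev/D_ev)/(AUC_iv/D_iv) = (71.65825/10)/(278.3635/5) = 7.165825/55.6727 = 0.1287

F = 0.129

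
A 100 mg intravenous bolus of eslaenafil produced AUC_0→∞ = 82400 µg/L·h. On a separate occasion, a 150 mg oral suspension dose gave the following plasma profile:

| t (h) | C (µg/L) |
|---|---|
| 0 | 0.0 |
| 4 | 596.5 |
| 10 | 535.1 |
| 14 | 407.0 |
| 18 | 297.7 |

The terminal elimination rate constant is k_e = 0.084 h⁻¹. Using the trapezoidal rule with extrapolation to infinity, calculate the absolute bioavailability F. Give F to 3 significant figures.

Trapezoidal AUC_0→18 (oral suspension):
  [0→4]: (0.0+596.5)/2 × 4 = 1193.0
  [4→10]: (596.5+535.1)/2 × 6 = 3394.8
  [10→14]: (535.1+407.0)/2 × 4 = 1884.2
  [14→18]: (407.0+297.7)/2 × 4 = 1409.4
  Sum = 7881.4 µg/L·h
Tail: C_last/k_e = 297.7/0.084 = 3544.048
AUC_0→∞ (oral suspension) = 7881.4 + 3544.048 = 11425.448 µg/L·h
F = (AUC_ev/D_ev)/(AUC_iv/D_iv) = (11425.448/150)/(82400/100) = 76.1697/824 = 0.0924

F = 0.0924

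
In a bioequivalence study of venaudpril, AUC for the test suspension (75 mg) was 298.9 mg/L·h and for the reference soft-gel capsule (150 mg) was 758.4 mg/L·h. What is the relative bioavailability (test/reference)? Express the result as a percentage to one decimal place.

F_rel = 78.8%

F_rel = (AUC_test/D_test) / (AUC_ref/D_ref)
      = (298.9/75) / (758.4/150)
      = 3.98533 / 5.056 = 0.7882 = 78.82%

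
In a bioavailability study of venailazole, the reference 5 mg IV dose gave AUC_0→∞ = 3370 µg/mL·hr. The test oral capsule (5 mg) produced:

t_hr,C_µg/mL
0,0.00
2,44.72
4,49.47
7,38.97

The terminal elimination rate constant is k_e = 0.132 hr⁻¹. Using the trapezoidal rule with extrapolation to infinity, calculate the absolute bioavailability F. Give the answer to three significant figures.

F = 0.168

Trapezoidal AUC_0→7 (oral capsule):
  [0→2]: (0.00+44.72)/2 × 2 = 44.72
  [2→4]: (44.72+49.47)/2 × 2 = 94.19
  [4→7]: (49.47+38.97)/2 × 3 = 132.66
  Sum = 271.57 µg/mL·hr
Tail: C_last/k_e = 38.97/0.132 = 295.227
AUC_0→∞ (oral capsule) = 271.57 + 295.227 = 566.797 µg/mL·hr
F = (AUC_ev/D_ev)/(AUC_iv/D_iv) = (566.797/5)/(3370/5) = 113.3594/674 = 0.1682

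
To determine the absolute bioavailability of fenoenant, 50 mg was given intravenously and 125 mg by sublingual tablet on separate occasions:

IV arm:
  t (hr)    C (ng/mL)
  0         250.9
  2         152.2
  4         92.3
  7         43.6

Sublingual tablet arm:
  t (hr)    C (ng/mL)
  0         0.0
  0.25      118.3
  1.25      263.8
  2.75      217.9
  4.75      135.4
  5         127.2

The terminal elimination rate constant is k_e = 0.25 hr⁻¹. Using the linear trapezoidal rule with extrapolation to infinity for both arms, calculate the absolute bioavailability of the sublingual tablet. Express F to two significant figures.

F = 0.57

Trapezoidal AUC_0→7 (IV):
  [0→2]: (250.9+152.2)/2 × 2 = 403.1
  [2→4]: (152.2+92.3)/2 × 2 = 244.5
  [4→7]: (92.3+43.6)/2 × 3 = 203.85
  Sum = 851.45 ng/mL·hr
IV tail: 43.6/0.25 = 174.400; AUC_iv,0→∞ = 851.45 + 174.400 = 1025.85 ng/mL·hr
Trapezoidal AUC_0→5 (sublingual tablet):
  [0→0.25]: (0.0+118.3)/2 × 0.25 = 14.7875
  [0.25→1.25]: (118.3+263.8)/2 × 1 = 191.05
  [1.25→2.75]: (263.8+217.9)/2 × 1.5 = 361.275
  [2.75→4.75]: (217.9+135.4)/2 × 2 = 353.3
  [4.75→5]: (135.4+127.2)/2 × 0.25 = 32.825
  Sum = 953.2375 ng/mL·hr
sublingual tablet tail: 127.2/0.25 = 508.800; AUC_ev,0→∞ = 953.2375 + 508.800 = 1462.0375 ng/mL·hr
F = (AUC_ev/D_ev)/(AUC_iv/D_iv) = (1462.0375/125)/(1025.85/50) = 11.6963/20.517 = 0.5701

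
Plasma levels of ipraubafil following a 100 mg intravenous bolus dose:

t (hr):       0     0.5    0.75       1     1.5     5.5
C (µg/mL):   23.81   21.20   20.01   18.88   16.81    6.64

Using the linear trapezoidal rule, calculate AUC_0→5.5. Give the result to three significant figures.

Trapezoidal AUC_0→5.5:
  [0→0.5]: (23.81+21.20)/2 × 0.5 = 11.2525
  [0.5→0.75]: (21.20+20.01)/2 × 0.25 = 5.15125
  [0.75→1]: (20.01+18.88)/2 × 0.25 = 4.86125
  [1→1.5]: (18.88+16.81)/2 × 0.5 = 8.9225
  [1.5→5.5]: (16.81+6.64)/2 × 4 = 46.9
  Sum = 77.0875 µg/mL·hr

AUC = 77.1 µg/mL·hr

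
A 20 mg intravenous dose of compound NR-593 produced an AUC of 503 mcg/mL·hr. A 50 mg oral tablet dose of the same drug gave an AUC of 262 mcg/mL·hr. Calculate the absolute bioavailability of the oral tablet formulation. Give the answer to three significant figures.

F = 0.208

F = (AUC_ev / D_ev) / (AUC_iv / D_iv)
  = (262/50) / (503/20)
  = 5.24 / 25.15 = 0.2083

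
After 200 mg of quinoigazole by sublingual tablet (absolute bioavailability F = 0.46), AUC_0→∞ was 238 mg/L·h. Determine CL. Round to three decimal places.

CL = 0.387 L/h

CL = F × Dose / AUC_0→∞
   = 0.46 × 200 / 238 = 0.386555 L/h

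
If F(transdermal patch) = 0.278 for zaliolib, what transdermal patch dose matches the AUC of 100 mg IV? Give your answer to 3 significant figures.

For equal systemic exposure: F × D_ev = D_iv
D_ev = D_iv / F = 100 / 0.278 = 359.712 mg

D_transdermal = 360 mg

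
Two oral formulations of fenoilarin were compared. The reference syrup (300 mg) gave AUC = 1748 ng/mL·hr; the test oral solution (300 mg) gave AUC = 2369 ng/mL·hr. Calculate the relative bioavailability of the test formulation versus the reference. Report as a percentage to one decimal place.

F_rel = 135.5%

F_rel = (AUC_test/D_test) / (AUC_ref/D_ref)
      = (2369/300) / (1748/300)
      = 7.89667 / 5.82667 = 1.3553 = 135.53%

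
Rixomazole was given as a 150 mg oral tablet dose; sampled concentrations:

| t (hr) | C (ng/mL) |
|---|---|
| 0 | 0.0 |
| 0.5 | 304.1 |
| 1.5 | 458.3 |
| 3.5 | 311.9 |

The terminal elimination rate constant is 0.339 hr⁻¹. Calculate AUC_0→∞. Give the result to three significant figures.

AUC = 2150 ng/mL·hr

Trapezoidal AUC_0→3.5:
  [0→0.5]: (0.0+304.1)/2 × 0.5 = 76.025
  [0.5→1.5]: (304.1+458.3)/2 × 1 = 381.2
  [1.5→3.5]: (458.3+311.9)/2 × 2 = 770.2
  Sum = 1227.425 ng/mL·hr
Extrapolated tail: C_last / k_e = 311.9 / 0.339 = 920.059
AUC_0→∞ = 1227.425 + 920.059 = 2147.484 ng/mL·hr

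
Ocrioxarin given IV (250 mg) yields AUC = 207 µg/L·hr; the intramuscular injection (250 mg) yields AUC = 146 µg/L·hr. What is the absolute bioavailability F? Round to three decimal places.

F = (AUC_ev / D_ev) / (AUC_iv / D_iv)
  = (146/250) / (207/250)
  = 0.584 / 0.828 = 0.7053

F = 0.705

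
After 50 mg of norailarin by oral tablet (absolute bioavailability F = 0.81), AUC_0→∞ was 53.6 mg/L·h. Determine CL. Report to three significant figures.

CL = F × Dose / AUC_0→∞
   = 0.81 × 50 / 53.6 = 0.755597 L/h

CL = 0.756 L/h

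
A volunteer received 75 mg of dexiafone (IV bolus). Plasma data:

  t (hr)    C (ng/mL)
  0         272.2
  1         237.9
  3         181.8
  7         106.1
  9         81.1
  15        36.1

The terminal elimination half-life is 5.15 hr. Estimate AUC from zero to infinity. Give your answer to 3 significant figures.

Trapezoidal AUC_0→15:
  [0→1]: (272.2+237.9)/2 × 1 = 255.05
  [1→3]: (237.9+181.8)/2 × 2 = 419.7
  [3→7]: (181.8+106.1)/2 × 4 = 575.8
  [7→9]: (106.1+81.1)/2 × 2 = 187.2
  [9→15]: (81.1+36.1)/2 × 6 = 351.6
  Sum = 1789.35 ng/mL·hr
k_e = ln2 / t½ = 0.693147 / 5.15 = 0.1346 hr^-1
Extrapolated tail: C_last / k_e = 36.1 / 0.1346 = 268.202
AUC_0→∞ = 1789.35 + 268.202 = 2057.552 ng/mL·hr

AUC = 2060 ng/mL·hr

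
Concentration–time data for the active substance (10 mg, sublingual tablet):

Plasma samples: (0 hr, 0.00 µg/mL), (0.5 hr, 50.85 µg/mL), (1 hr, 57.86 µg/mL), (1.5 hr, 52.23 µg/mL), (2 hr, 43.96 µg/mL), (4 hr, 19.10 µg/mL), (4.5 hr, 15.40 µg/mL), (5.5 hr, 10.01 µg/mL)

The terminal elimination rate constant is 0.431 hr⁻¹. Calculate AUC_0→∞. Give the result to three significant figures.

AUC = 199 µg/mL·hr

Trapezoidal AUC_0→5.5:
  [0→0.5]: (0.00+50.85)/2 × 0.5 = 12.7125
  [0.5→1]: (50.85+57.86)/2 × 0.5 = 27.1775
  [1→1.5]: (57.86+52.23)/2 × 0.5 = 27.5225
  [1.5→2]: (52.23+43.96)/2 × 0.5 = 24.0475
  [2→4]: (43.96+19.10)/2 × 2 = 63.06
  [4→4.5]: (19.10+15.40)/2 × 0.5 = 8.625
  [4.5→5.5]: (15.40+10.01)/2 × 1 = 12.705
  Sum = 175.85 µg/mL·hr
Extrapolated tail: C_last / k_e = 10.01 / 0.431 = 23.225
AUC_0→∞ = 175.85 + 23.225 = 199.075 µg/mL·hr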